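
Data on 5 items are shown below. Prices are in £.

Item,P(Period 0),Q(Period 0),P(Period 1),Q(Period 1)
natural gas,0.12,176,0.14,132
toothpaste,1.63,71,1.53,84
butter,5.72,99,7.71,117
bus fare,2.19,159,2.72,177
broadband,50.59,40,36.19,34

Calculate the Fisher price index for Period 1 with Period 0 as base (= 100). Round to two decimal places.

92.25

Laspeyres component (base-period weights):
ΣP(Period 1)Q(Period 0) = 0.14×176 + 1.53×71 + 7.71×99 + 2.72×159 + 36.19×40 = 24.64 + 108.63 + 763.29 + 432.48 + 1447.6 = 2776.64
ΣP(Period 0)Q(Period 0) = 0.12×176 + 1.63×71 + 5.72×99 + 2.19×159 + 50.59×40 = 21.12 + 115.73 + 566.28 + 348.21 + 2023.6 = 3074.94
L = 2776.64 / 3074.94 × 100 = 90.2990
Paasche component (current-period weights):
ΣP(Period 1)Q(Period 1) = 0.14×132 + 1.53×84 + 7.71×117 + 2.72×177 + 36.19×34 = 18.48 + 128.52 + 902.07 + 481.44 + 1230.46 = 2760.97
ΣP(Period 0)Q(Period 1) = 0.12×132 + 1.63×84 + 5.72×117 + 2.19×177 + 50.59×34 = 15.84 + 136.92 + 669.24 + 387.63 + 1720.06 = 2929.69
P = 2760.97 / 2929.69 × 100 = 94.2410
Fisher = √(L × P) = √(90.2990 × 94.2410) = 92.2490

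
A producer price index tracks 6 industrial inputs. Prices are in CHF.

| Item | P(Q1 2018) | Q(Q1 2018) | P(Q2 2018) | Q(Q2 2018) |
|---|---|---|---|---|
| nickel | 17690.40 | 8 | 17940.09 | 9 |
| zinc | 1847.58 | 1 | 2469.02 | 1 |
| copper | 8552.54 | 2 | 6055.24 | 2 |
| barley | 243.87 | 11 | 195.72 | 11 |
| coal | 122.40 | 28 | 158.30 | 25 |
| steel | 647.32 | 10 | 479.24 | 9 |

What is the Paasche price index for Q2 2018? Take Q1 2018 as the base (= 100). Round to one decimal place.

98.3

Paasche price index uses current-period quantities as weights.
ΣP(Q2 2018)·Q(Q2 2018) = 17940.09×9 + 2469.02×1 + 6055.24×2 + 195.72×11 + 158.30×25 + 479.24×9 = 161460.81 + 2469.02 + 12110.48 + 2152.92 + 3957.5 + 4313.16 = 186463.89
ΣP(Q1 2018)·Q(Q2 2018) = 17690.40×9 + 1847.58×1 + 8552.54×2 + 243.87×11 + 122.40×25 + 647.32×9 = 159213.6 + 1847.58 + 17105.08 + 2682.57 + 3060 + 5825.88 = 189734.71
Index = 186463.89 / 189734.71 × 100 = 98.2761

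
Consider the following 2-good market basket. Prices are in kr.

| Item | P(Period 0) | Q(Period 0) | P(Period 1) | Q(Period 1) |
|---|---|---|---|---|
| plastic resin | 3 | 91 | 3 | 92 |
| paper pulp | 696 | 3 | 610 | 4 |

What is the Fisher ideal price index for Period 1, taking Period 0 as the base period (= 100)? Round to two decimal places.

Laspeyres component (base-period weights):
ΣP(Period 1)Q(Period 0) = 3×91 + 610×3 = 273 + 1830 = 2103
ΣP(Period 0)Q(Period 0) = 3×91 + 696×3 = 273 + 2088 = 2361
L = 2103 / 2361 × 100 = 89.0724
Paasche component (current-period weights):
ΣP(Period 1)Q(Period 1) = 3×92 + 610×4 = 276 + 2440 = 2716
ΣP(Period 0)Q(Period 1) = 3×92 + 696×4 = 276 + 2784 = 3060
P = 2716 / 3060 × 100 = 88.7582
Fisher = √(L × P) = √(89.0724 × 88.7582) = 88.9152

88.92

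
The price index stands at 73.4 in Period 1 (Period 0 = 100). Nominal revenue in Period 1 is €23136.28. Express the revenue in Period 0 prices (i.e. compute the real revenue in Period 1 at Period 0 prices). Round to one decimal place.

31520.8

Real = Nominal ÷ (Index/100) = 23136.28 ÷ (73.4/100)
     = 23136.28 ÷ 0.734 = 31520.8174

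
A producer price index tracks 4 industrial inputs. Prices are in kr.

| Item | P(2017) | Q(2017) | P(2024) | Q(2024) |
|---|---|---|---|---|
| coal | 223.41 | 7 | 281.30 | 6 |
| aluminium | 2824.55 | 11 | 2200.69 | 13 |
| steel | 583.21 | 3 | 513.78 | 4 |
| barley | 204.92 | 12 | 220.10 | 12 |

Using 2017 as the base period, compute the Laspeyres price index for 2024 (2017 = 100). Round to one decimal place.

82.4

Laspeyres price index uses base-period quantities as weights.
ΣP(2024)·Q(2017) = 281.30×7 + 2200.69×11 + 513.78×3 + 220.10×12 = 1969.1 + 24207.59 + 1541.34 + 2641.2 = 30359.23
ΣP(2017)·Q(2017) = 223.41×7 + 2824.55×11 + 583.21×3 + 204.92×12 = 1563.87 + 31070.05 + 1749.63 + 2459.04 = 36842.59
Index = 30359.23 / 36842.59 × 100 = 82.4025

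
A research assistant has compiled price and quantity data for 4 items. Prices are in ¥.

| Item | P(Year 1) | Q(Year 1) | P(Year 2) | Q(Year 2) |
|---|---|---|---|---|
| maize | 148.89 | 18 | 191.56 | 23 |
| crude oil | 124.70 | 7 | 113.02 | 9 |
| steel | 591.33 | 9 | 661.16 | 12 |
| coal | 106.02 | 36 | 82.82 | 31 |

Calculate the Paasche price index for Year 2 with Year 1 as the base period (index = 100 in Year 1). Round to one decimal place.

106.7

Paasche price index uses current-period quantities as weights.
ΣP(Year 2)·Q(Year 2) = 191.56×23 + 113.02×9 + 661.16×12 + 82.82×31 = 4405.88 + 1017.18 + 7933.92 + 2567.42 = 15924.4
ΣP(Year 1)·Q(Year 2) = 148.89×23 + 124.70×9 + 591.33×12 + 106.02×31 = 3424.47 + 1122.3 + 7095.96 + 3286.62 = 14929.35
Index = 15924.4 / 14929.35 × 100 = 106.6651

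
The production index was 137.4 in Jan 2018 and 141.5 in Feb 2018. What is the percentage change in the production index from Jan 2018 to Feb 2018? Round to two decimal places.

2.98%

Change = (141.5 − 137.4) / 137.4 × 100
       = 4.1 / 137.4 × 100 = 2.9840%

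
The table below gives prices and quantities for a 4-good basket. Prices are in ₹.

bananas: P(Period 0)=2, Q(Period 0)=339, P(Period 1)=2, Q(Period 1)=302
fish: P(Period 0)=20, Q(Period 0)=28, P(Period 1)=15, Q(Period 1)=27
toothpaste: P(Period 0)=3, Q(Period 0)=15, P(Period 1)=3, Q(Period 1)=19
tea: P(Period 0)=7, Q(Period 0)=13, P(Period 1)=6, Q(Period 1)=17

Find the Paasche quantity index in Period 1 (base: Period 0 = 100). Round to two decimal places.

95.66

Paasche quantity index uses current-period prices as weights.
ΣP(Period 1)·Q(Period 1) = 2×302 + 15×27 + 3×19 + 6×17 = 604 + 405 + 57 + 102 = 1168
ΣP(Period 1)·Q(Period 0) = 2×339 + 15×28 + 3×15 + 6×13 = 678 + 420 + 45 + 78 = 1221
Index = 1168 / 1221 × 100 = 95.6593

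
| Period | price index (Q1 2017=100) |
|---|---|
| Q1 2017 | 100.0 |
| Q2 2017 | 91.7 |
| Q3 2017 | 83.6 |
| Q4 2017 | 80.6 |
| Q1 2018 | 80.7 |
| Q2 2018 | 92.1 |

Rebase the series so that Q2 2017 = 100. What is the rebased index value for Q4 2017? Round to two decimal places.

87.90

Rebased(Q4 2017) = 80.6 / 91.7 × 100 = 87.8953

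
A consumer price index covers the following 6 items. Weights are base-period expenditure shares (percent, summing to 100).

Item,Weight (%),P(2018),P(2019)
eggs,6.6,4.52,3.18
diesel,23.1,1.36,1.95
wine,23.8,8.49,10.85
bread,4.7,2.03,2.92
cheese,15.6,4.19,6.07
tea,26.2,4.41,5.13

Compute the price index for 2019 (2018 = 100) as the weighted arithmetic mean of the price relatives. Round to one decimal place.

128.0

eggs: 6.6 × (3.18/4.52) = 6.6 × 0.703540 = 4.6434
diesel: 23.1 × (1.95/1.36) = 23.1 × 1.433824 = 33.1213
wine: 23.8 × (10.85/8.49) = 23.8 × 1.277974 = 30.4158
bread: 4.7 × (2.92/2.03) = 4.7 × 1.438424 = 6.7606
cheese: 15.6 × (6.07/4.19) = 15.6 × 1.448687 = 22.5995
tea: 26.2 × (5.13/4.41) = 26.2 × 1.163265 = 30.4776
Index = Σ wᵢ·(p₁ᵢ/p₀ᵢ) = 4.6434 + 33.1213 + 30.4158 + 6.7606 + 22.5995 + 30.4776 = 128.0181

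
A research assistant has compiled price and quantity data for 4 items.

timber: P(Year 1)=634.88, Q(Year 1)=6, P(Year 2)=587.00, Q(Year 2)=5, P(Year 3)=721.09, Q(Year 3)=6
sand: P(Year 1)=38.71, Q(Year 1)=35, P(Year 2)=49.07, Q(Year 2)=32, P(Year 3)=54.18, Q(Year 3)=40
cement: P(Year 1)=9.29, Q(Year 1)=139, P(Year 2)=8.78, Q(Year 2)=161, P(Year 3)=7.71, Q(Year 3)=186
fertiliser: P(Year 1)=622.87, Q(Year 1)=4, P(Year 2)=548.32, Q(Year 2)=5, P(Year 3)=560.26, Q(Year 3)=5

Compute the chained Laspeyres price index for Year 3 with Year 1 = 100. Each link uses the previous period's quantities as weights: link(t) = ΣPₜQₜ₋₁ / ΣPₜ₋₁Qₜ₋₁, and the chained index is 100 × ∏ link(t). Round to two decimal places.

Link Year 1→Year 2:
ΣP(Year 2)Q(Year 1) = 587.00×6 + 49.07×35 + 8.78×139 + 548.32×4 = 3522 + 1717.45 + 1220.42 + 2193.28 = 8653.15
ΣP(Year 1)Q(Year 1) = 634.88×6 + 38.71×35 + 9.29×139 + 622.87×4 = 3809.28 + 1354.85 + 1291.31 + 2491.48 = 8946.92
link = 8653.15/8946.92 = 0.967165
Link Year 2→Year 3:
ΣP(Year 3)Q(Year 2) = 721.09×5 + 54.18×32 + 7.71×161 + 560.26×5 = 3605.45 + 1733.76 + 1241.31 + 2801.3 = 9381.82
ΣP(Year 2)Q(Year 2) = 587.00×5 + 49.07×32 + 8.78×161 + 548.32×5 = 2935 + 1570.24 + 1413.58 + 2741.6 = 8660.42
link = 9381.82/8660.42 = 1.083299
Chained index = 100 × 0.967165 × 1.083299 = 104.7729

104.77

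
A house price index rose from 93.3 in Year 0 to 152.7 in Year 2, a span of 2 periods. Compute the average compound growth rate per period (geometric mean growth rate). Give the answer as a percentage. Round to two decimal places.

Growth factor = (152.7/93.3)^(1/2) = (1.636656)^(1/2) = 1.279319
Growth rate = 1.279319 − 1 = 0.279319 = 27.9319%

27.93%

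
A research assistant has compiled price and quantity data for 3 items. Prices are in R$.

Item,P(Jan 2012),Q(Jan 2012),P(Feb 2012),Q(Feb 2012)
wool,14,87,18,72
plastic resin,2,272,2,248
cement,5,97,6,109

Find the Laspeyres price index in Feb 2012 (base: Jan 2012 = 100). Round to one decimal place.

119.8

Laspeyres price index uses base-period quantities as weights.
ΣP(Feb 2012)·Q(Jan 2012) = 18×87 + 2×272 + 6×97 = 1566 + 544 + 582 = 2692
ΣP(Jan 2012)·Q(Jan 2012) = 14×87 + 2×272 + 5×97 = 1218 + 544 + 485 = 2247
Index = 2692 / 2247 × 100 = 119.8042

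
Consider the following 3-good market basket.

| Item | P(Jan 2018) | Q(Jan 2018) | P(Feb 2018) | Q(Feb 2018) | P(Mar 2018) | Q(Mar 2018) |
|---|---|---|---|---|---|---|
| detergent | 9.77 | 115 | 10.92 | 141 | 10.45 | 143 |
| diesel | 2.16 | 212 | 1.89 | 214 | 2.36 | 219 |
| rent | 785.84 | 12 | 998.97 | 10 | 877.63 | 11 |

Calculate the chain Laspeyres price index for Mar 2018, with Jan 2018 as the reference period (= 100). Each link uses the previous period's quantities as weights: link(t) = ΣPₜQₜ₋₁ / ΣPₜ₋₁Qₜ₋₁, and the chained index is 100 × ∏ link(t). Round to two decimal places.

Link Jan 2018→Feb 2018:
ΣP(Feb 2018)Q(Jan 2018) = 10.92×115 + 1.89×212 + 998.97×12 = 1255.8 + 400.68 + 11987.64 = 13644.12
ΣP(Jan 2018)Q(Jan 2018) = 9.77×115 + 2.16×212 + 785.84×12 = 1123.55 + 457.92 + 9430.08 = 11011.55
link = 13644.12/11011.55 = 1.239074
Link Feb 2018→Mar 2018:
ΣP(Mar 2018)Q(Feb 2018) = 10.45×141 + 2.36×214 + 877.63×10 = 1473.45 + 505.04 + 8776.3 = 10754.79
ΣP(Feb 2018)Q(Feb 2018) = 10.92×141 + 1.89×214 + 998.97×10 = 1539.72 + 404.46 + 9989.7 = 11933.88
link = 10754.79/11933.88 = 0.901198
Chained index = 100 × 1.239074 × 0.901198 = 111.6651

111.67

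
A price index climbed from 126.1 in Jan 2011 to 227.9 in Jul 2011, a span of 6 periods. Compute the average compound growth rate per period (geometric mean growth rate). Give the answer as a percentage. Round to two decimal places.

Growth factor = (227.9/126.1)^(1/6) = (1.807296)^(1/6) = 1.103667
Growth rate = 1.103667 − 1 = 0.103667 = 10.3667%

10.37%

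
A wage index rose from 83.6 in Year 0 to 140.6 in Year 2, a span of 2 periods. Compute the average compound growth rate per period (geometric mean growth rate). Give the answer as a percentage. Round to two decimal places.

Growth factor = (140.6/83.6)^(1/2) = (1.681818)^(1/2) = 1.296849
Growth rate = 1.296849 − 1 = 0.296849 = 29.6849%

29.68%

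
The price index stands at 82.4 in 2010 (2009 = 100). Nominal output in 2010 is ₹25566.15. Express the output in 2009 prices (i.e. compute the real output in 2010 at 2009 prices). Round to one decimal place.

Real = Nominal ÷ (Index/100) = 25566.15 ÷ (82.4/100)
     = 25566.15 ÷ 0.824 = 31026.8811

31026.9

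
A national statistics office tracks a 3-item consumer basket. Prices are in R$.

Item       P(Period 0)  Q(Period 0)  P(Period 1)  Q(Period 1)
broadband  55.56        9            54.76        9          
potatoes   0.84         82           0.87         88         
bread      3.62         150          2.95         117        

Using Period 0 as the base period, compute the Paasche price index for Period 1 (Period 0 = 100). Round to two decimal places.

Paasche price index uses current-period quantities as weights.
ΣP(Period 1)·Q(Period 1) = 54.76×9 + 0.87×88 + 2.95×117 = 492.84 + 76.56 + 345.15 = 914.55
ΣP(Period 0)·Q(Period 1) = 55.56×9 + 0.84×88 + 3.62×117 = 500.04 + 73.92 + 423.54 = 997.5
Index = 914.55 / 997.5 × 100 = 91.6842

91.68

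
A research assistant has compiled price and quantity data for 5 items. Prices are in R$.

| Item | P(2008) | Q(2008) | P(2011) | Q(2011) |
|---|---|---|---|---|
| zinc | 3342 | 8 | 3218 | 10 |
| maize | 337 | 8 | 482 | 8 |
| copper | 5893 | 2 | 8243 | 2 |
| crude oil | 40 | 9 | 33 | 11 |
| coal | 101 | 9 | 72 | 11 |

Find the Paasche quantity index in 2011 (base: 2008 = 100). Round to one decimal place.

Paasche quantity index uses current-period prices as weights.
ΣP(2011)·Q(2011) = 3218×10 + 482×8 + 8243×2 + 33×11 + 72×11 = 32180 + 3856 + 16486 + 363 + 792 = 53677
ΣP(2011)·Q(2008) = 3218×8 + 482×8 + 8243×2 + 33×9 + 72×9 = 25744 + 3856 + 16486 + 297 + 648 = 47031
Index = 53677 / 47031 × 100 = 114.1311

114.1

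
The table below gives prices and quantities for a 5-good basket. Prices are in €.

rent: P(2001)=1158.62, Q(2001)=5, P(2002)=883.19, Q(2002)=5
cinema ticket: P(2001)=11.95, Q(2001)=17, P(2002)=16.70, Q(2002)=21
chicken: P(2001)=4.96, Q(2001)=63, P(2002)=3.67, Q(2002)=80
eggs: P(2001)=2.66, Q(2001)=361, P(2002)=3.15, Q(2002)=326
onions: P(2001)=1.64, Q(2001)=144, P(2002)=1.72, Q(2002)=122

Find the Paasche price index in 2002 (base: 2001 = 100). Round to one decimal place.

Paasche price index uses current-period quantities as weights.
ΣP(2002)·Q(2002) = 883.19×5 + 16.70×21 + 3.67×80 + 3.15×326 + 1.72×122 = 4415.95 + 350.7 + 293.6 + 1026.9 + 209.84 = 6296.99
ΣP(2001)·Q(2002) = 1158.62×5 + 11.95×21 + 4.96×80 + 2.66×326 + 1.64×122 = 5793.1 + 250.95 + 396.8 + 867.16 + 200.08 = 7508.09
Index = 6296.99 / 7508.09 × 100 = 83.8694

83.9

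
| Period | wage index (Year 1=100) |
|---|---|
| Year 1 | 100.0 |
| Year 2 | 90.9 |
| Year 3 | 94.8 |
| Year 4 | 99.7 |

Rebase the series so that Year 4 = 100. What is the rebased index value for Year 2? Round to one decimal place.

Rebased(Year 2) = 90.9 / 99.7 × 100 = 91.1735

91.2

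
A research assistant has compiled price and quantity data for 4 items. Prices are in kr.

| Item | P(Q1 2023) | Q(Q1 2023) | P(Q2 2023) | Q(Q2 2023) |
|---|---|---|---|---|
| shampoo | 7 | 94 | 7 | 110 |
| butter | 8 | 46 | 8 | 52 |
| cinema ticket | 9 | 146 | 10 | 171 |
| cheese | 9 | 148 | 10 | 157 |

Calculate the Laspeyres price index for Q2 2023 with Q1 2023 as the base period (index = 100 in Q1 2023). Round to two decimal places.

Laspeyres price index uses base-period quantities as weights.
ΣP(Q2 2023)·Q(Q1 2023) = 7×94 + 8×46 + 10×146 + 10×148 = 658 + 368 + 1460 + 1480 = 3966
ΣP(Q1 2023)·Q(Q1 2023) = 7×94 + 8×46 + 9×146 + 9×148 = 658 + 368 + 1314 + 1332 = 3672
Index = 3966 / 3672 × 100 = 108.0065

108.01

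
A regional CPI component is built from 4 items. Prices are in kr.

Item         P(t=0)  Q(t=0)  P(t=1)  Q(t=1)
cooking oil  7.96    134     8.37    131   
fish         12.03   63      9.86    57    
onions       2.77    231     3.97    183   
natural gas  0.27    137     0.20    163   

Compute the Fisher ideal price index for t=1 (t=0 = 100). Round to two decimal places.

Laspeyres component (base-period weights):
ΣP(t=1)Q(t=0) = 8.37×134 + 9.86×63 + 3.97×231 + 0.20×137 = 1121.58 + 621.18 + 917.07 + 27.4 = 2687.23
ΣP(t=0)Q(t=0) = 7.96×134 + 12.03×63 + 2.77×231 + 0.27×137 = 1066.64 + 757.89 + 639.87 + 36.99 = 2501.39
L = 2687.23 / 2501.39 × 100 = 107.4295
Paasche component (current-period weights):
ΣP(t=1)Q(t=1) = 8.37×131 + 9.86×57 + 3.97×183 + 0.20×163 = 1096.47 + 562.02 + 726.51 + 32.6 = 2417.6
ΣP(t=0)Q(t=1) = 7.96×131 + 12.03×57 + 2.77×183 + 0.27×163 = 1042.76 + 685.71 + 506.91 + 44.01 = 2279.39
P = 2417.6 / 2279.39 × 100 = 106.0635
Fisher = √(L × P) = √(107.4295 × 106.0635) = 106.7443

106.74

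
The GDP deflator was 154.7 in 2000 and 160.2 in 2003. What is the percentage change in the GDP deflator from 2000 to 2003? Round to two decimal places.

Change = (160.2 − 154.7) / 154.7 × 100
       = 5.5 / 154.7 × 100 = 3.5553%

3.56%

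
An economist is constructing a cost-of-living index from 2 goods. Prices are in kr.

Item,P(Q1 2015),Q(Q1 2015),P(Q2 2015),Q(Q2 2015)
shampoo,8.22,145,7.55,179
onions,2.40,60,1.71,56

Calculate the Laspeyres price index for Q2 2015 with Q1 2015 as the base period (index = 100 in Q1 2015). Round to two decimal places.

89.63

Laspeyres price index uses base-period quantities as weights.
ΣP(Q2 2015)·Q(Q1 2015) = 7.55×145 + 1.71×60 = 1094.75 + 102.6 = 1197.35
ΣP(Q1 2015)·Q(Q1 2015) = 8.22×145 + 2.40×60 = 1191.9 + 144 = 1335.9
Index = 1197.35 / 1335.9 × 100 = 89.6287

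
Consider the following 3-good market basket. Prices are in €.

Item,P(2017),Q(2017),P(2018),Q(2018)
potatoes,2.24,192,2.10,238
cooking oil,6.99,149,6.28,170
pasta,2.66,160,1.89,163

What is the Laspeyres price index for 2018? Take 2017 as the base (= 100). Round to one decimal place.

86.5

Laspeyres price index uses base-period quantities as weights.
ΣP(2018)·Q(2017) = 2.10×192 + 6.28×149 + 1.89×160 = 403.2 + 935.72 + 302.4 = 1641.32
ΣP(2017)·Q(2017) = 2.24×192 + 6.99×149 + 2.66×160 = 430.08 + 1041.51 + 425.6 = 1897.19
Index = 1641.32 / 1897.19 × 100 = 86.5132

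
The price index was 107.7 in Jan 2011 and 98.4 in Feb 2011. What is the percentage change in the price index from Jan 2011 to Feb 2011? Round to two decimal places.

Change = (98.4 − 107.7) / 107.7 × 100
       = -9.3 / 107.7 × 100 = -8.6351%

-8.64%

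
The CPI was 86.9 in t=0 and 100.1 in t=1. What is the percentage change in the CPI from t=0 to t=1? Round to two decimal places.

Change = (100.1 − 86.9) / 86.9 × 100
       = 13.2 / 86.9 × 100 = 15.1899%

15.19%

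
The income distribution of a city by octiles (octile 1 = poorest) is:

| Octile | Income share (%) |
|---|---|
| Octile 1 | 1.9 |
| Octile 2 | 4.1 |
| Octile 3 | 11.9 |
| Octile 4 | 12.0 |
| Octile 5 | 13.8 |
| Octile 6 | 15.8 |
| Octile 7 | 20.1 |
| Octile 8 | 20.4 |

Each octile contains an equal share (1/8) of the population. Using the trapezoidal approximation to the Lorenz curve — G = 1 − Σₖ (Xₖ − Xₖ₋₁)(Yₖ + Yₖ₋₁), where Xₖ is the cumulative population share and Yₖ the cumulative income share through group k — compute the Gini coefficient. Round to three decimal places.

0.279

Cumulative income shares Yₖ: 0.0190, 0.0600, 0.1790, 0.2990, 0.4370, 0.5950, 0.7960, 1.0000
Σ (Xₖ−Xₖ₋₁)(Yₖ+Yₖ₋₁) = (1/8)(0.0190+0.0000) + (1/8)(0.0600+0.0190) + (1/8)(0.1790+0.0600) + (1/8)(0.2990+0.1790) + (1/8)(0.4370+0.2990) + (1/8)(0.5950+0.4370) + (1/8)(0.7960+0.5950) + (1/8)(1.0000+0.7960)
  = 0.0024 + 0.0099 + 0.0299 + 0.0597 + 0.0920 + 0.1290 + 0.1739 + 0.2245 = 0.7213
G = 1 − 0.7213 = 0.2787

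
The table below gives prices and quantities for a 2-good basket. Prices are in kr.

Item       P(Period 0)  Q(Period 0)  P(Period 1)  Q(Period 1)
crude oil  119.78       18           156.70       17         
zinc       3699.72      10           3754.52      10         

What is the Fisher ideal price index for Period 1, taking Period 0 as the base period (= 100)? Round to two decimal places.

103.05

Laspeyres component (base-period weights):
ΣP(Period 1)Q(Period 0) = 156.70×18 + 3754.52×10 = 2820.6 + 37545.2 = 40365.8
ΣP(Period 0)Q(Period 0) = 119.78×18 + 3699.72×10 = 2156.04 + 36997.2 = 39153.24
L = 40365.8 / 39153.24 × 100 = 103.0970
Paasche component (current-period weights):
ΣP(Period 1)Q(Period 1) = 156.70×17 + 3754.52×10 = 2663.9 + 37545.2 = 40209.1
ΣP(Period 0)Q(Period 1) = 119.78×17 + 3699.72×10 = 2036.26 + 36997.2 = 39033.46
P = 40209.1 / 39033.46 × 100 = 103.0119
Fisher = √(L × P) = √(103.0970 × 103.0119) = 103.0544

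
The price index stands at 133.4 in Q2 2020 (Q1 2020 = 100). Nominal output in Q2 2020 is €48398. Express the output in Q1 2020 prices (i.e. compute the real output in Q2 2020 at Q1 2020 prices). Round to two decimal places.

36280.36

Real = Nominal ÷ (Index/100) = 48398 ÷ (133.4/100)
     = 48398 ÷ 1.334 = 36280.3598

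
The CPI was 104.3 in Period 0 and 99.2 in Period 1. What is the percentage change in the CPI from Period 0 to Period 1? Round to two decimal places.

-4.89%

Change = (99.2 − 104.3) / 104.3 × 100
       = -5.1 / 104.3 × 100 = -4.8897%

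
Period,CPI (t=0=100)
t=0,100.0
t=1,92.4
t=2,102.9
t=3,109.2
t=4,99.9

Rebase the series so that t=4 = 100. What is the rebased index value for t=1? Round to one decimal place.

92.5

Rebased(t=1) = 92.4 / 99.9 × 100 = 92.4925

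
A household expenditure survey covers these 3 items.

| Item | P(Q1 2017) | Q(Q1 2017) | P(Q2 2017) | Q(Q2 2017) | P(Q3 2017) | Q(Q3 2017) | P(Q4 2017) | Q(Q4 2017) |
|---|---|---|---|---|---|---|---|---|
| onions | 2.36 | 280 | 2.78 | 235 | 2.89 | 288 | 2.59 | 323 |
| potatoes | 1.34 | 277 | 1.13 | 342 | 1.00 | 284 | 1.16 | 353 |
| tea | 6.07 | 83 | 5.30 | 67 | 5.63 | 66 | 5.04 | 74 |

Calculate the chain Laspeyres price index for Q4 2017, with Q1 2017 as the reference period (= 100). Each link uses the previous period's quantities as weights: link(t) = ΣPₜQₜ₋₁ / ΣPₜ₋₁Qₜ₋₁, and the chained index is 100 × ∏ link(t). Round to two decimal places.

Link Q1 2017→Q2 2017:
ΣP(Q2 2017)Q(Q1 2017) = 2.78×280 + 1.13×277 + 5.30×83 = 778.4 + 313.01 + 439.9 = 1531.31
ΣP(Q1 2017)Q(Q1 2017) = 2.36×280 + 1.34×277 + 6.07×83 = 660.8 + 371.18 + 503.81 = 1535.79
link = 1531.31/1535.79 = 0.997083
Link Q2 2017→Q3 2017:
ΣP(Q3 2017)Q(Q2 2017) = 2.89×235 + 1.00×342 + 5.63×67 = 679.15 + 342 + 377.21 = 1398.36
ΣP(Q2 2017)Q(Q2 2017) = 2.78×235 + 1.13×342 + 5.30×67 = 653.3 + 386.46 + 355.1 = 1394.86
link = 1398.36/1394.86 = 1.002509
Link Q3 2017→Q4 2017:
ΣP(Q4 2017)Q(Q3 2017) = 2.59×288 + 1.16×284 + 5.04×66 = 745.92 + 329.44 + 332.64 = 1408
ΣP(Q3 2017)Q(Q3 2017) = 2.89×288 + 1.00×284 + 5.63×66 = 832.32 + 284 + 371.58 = 1487.9
link = 1408/1487.9 = 0.946300
Chained index = 100 × 0.997083 × 1.002509 × 0.946300 = 94.5907

94.59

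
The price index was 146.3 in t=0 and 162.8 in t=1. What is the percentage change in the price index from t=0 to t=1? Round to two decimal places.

Change = (162.8 − 146.3) / 146.3 × 100
       = 16.5 / 146.3 × 100 = 11.2782%

11.28%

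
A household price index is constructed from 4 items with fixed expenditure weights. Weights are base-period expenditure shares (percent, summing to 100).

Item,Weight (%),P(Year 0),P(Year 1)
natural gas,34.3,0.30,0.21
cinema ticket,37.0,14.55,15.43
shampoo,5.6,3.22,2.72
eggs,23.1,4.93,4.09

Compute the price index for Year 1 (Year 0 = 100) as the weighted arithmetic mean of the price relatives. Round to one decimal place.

87.1

natural gas: 34.3 × (0.21/0.30) = 34.3 × 0.700000 = 24.0100
cinema ticket: 37.0 × (15.43/14.55) = 37.0 × 1.060481 = 39.2378
shampoo: 5.6 × (2.72/3.22) = 5.6 × 0.844720 = 4.7304
eggs: 23.1 × (4.09/4.93) = 23.1 × 0.829615 = 19.1641
Index = Σ wᵢ·(p₁ᵢ/p₀ᵢ) = 24.0100 + 39.2378 + 4.7304 + 19.1641 = 87.1423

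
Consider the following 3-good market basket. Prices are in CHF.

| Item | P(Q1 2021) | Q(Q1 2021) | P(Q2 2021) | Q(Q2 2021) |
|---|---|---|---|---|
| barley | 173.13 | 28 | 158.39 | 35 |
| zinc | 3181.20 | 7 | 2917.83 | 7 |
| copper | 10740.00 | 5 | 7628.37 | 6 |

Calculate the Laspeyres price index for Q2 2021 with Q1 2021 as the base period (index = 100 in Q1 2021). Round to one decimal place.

78.0

Laspeyres price index uses base-period quantities as weights.
ΣP(Q2 2021)·Q(Q1 2021) = 158.39×28 + 2917.83×7 + 7628.37×5 = 4434.92 + 20424.81 + 38141.85 = 63001.58
ΣP(Q1 2021)·Q(Q1 2021) = 173.13×28 + 3181.20×7 + 10740.00×5 = 4847.64 + 22268.4 + 53700 = 80816.04
Index = 63001.58 / 80816.04 × 100 = 77.9568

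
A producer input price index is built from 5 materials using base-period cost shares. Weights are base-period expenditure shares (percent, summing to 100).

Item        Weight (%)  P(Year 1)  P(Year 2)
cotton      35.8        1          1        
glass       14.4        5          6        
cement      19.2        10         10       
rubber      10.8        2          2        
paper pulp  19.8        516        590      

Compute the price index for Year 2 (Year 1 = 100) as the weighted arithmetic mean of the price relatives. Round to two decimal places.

cotton: 35.8 × (1/1) = 35.8 × 1.000000 = 35.8000
glass: 14.4 × (6/5) = 14.4 × 1.200000 = 17.2800
cement: 19.2 × (10/10) = 19.2 × 1.000000 = 19.2000
rubber: 10.8 × (2/2) = 10.8 × 1.000000 = 10.8000
paper pulp: 19.8 × (590/516) = 19.8 × 1.143411 = 22.6395
Index = Σ wᵢ·(p₁ᵢ/p₀ᵢ) = 35.8000 + 17.2800 + 19.2000 + 10.8000 + 22.6395 = 105.7195

105.72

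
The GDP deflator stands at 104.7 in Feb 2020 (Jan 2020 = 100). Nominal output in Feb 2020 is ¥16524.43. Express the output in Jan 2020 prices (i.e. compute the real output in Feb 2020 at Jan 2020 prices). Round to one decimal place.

15782.6

Real = Nominal ÷ (Index/100) = 16524.43 ÷ (104.7/100)
     = 16524.43 ÷ 1.047 = 15782.6457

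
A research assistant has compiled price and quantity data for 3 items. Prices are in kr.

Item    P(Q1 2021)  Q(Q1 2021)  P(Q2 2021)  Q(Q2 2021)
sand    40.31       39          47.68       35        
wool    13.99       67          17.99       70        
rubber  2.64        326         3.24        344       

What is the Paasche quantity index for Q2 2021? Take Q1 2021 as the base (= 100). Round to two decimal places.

98.10

Paasche quantity index uses current-period prices as weights.
ΣP(Q2 2021)·Q(Q2 2021) = 47.68×35 + 17.99×70 + 3.24×344 = 1668.8 + 1259.3 + 1114.56 = 4042.66
ΣP(Q2 2021)·Q(Q1 2021) = 47.68×39 + 17.99×67 + 3.24×326 = 1859.52 + 1205.33 + 1056.24 = 4121.09
Index = 4042.66 / 4121.09 × 100 = 98.0969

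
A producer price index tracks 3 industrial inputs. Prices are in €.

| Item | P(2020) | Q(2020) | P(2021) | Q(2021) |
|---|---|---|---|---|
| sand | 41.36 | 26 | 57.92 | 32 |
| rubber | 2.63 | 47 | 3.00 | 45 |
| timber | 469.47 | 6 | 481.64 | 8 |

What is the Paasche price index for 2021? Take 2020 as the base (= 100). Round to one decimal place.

112.4

Paasche price index uses current-period quantities as weights.
ΣP(2021)·Q(2021) = 57.92×32 + 3.00×45 + 481.64×8 = 1853.44 + 135 + 3853.12 = 5841.56
ΣP(2020)·Q(2021) = 41.36×32 + 2.63×45 + 469.47×8 = 1323.52 + 118.35 + 3755.76 = 5197.63
Index = 5841.56 / 5197.63 × 100 = 112.3889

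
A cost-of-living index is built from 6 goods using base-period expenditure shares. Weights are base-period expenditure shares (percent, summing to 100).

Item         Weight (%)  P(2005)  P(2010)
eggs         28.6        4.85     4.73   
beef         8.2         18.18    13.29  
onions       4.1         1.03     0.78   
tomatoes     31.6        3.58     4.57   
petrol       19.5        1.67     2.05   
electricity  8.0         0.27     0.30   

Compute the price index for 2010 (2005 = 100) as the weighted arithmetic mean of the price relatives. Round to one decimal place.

eggs: 28.6 × (4.73/4.85) = 28.6 × 0.975258 = 27.8924
beef: 8.2 × (13.29/18.18) = 8.2 × 0.731023 = 5.9944
onions: 4.1 × (0.78/1.03) = 4.1 × 0.757282 = 3.1049
tomatoes: 31.6 × (4.57/3.58) = 31.6 × 1.276536 = 40.3385
petrol: 19.5 × (2.05/1.67) = 19.5 × 1.227545 = 23.9371
electricity: 8.0 × (0.30/0.27) = 8.0 × 1.111111 = 8.8889
Index = Σ wᵢ·(p₁ᵢ/p₀ᵢ) = 27.8924 + 5.9944 + 3.1049 + 40.3385 + 23.9371 + 8.8889 = 110.1562

110.2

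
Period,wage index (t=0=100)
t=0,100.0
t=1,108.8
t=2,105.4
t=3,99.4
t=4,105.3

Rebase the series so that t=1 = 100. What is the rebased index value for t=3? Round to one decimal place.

Rebased(t=3) = 99.4 / 108.8 × 100 = 91.3603

91.4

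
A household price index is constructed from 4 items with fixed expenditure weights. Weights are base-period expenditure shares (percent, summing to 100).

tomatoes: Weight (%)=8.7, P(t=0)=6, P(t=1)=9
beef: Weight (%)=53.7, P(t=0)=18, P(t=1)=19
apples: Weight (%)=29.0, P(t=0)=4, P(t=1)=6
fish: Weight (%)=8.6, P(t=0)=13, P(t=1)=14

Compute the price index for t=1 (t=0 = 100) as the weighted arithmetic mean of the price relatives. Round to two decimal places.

tomatoes: 8.7 × (9/6) = 8.7 × 1.500000 = 13.0500
beef: 53.7 × (19/18) = 53.7 × 1.055556 = 56.6833
apples: 29.0 × (6/4) = 29.0 × 1.500000 = 43.5000
fish: 8.6 × (14/13) = 8.6 × 1.076923 = 9.2615
Index = Σ wᵢ·(p₁ᵢ/p₀ᵢ) = 13.0500 + 56.6833 + 43.5000 + 9.2615 = 122.4949

122.49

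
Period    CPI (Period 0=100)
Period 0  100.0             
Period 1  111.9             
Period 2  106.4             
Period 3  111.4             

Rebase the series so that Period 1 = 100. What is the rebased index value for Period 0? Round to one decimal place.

Rebased(Period 0) = 100.0 / 111.9 × 100 = 89.3655

89.4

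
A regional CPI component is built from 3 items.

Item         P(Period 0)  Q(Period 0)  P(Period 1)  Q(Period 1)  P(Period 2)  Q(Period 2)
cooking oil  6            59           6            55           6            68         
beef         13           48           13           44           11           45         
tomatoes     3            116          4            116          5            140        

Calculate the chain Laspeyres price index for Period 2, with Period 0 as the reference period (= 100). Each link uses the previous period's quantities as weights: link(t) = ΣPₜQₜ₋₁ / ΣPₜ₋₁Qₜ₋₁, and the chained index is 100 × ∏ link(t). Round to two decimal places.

Link Period 0→Period 1:
ΣP(Period 1)Q(Period 0) = 6×59 + 13×48 + 4×116 = 354 + 624 + 464 = 1442
ΣP(Period 0)Q(Period 0) = 6×59 + 13×48 + 3×116 = 354 + 624 + 348 = 1326
link = 1442/1326 = 1.087481
Link Period 1→Period 2:
ΣP(Period 2)Q(Period 1) = 6×55 + 11×44 + 5×116 = 330 + 484 + 580 = 1394
ΣP(Period 1)Q(Period 1) = 6×55 + 13×44 + 4×116 = 330 + 572 + 464 = 1366
link = 1394/1366 = 1.020498
Chained index = 100 × 1.087481 × 1.020498 = 110.9772

110.98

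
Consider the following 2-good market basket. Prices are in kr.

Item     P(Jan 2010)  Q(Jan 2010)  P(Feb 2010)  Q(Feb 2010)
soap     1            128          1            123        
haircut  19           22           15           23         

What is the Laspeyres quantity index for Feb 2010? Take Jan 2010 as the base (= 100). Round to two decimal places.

102.56

Laspeyres quantity index uses base-period prices as weights.
ΣP(Jan 2010)·Q(Feb 2010) = 1×123 + 19×23 = 123 + 437 = 560
ΣP(Jan 2010)·Q(Jan 2010) = 1×128 + 19×22 = 128 + 418 = 546
Index = 560 / 546 × 100 = 102.5641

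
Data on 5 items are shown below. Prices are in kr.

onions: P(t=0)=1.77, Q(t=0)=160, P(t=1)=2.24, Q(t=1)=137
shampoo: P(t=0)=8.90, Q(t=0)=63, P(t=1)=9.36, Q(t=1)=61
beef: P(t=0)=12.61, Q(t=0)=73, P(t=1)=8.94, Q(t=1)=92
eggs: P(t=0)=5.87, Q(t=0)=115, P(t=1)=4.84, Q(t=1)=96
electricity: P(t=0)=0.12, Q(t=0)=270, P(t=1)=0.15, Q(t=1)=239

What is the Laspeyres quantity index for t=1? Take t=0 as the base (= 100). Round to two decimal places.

102.66

Laspeyres quantity index uses base-period prices as weights.
ΣP(t=0)·Q(t=1) = 1.77×137 + 8.90×61 + 12.61×92 + 5.87×96 + 0.12×239 = 242.49 + 542.9 + 1160.12 + 563.52 + 28.68 = 2537.71
ΣP(t=0)·Q(t=0) = 1.77×160 + 8.90×63 + 12.61×73 + 5.87×115 + 0.12×270 = 283.2 + 560.7 + 920.53 + 675.05 + 32.4 = 2471.88
Index = 2537.71 / 2471.88 × 100 = 102.6632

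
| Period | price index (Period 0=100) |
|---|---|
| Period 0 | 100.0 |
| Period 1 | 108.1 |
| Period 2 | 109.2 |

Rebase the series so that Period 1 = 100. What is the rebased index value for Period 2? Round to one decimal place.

101.0

Rebased(Period 2) = 109.2 / 108.1 × 100 = 101.0176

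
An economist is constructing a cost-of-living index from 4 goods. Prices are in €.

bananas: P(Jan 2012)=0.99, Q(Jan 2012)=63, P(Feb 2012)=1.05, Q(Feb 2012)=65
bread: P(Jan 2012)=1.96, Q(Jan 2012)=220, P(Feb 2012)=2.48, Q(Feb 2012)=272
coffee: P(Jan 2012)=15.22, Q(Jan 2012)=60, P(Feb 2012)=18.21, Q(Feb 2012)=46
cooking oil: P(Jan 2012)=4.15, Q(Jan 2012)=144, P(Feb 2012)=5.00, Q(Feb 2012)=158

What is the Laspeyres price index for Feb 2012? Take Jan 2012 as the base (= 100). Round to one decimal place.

121.0

Laspeyres price index uses base-period quantities as weights.
ΣP(Feb 2012)·Q(Jan 2012) = 1.05×63 + 2.48×220 + 18.21×60 + 5.00×144 = 66.15 + 545.6 + 1092.6 + 720 = 2424.35
ΣP(Jan 2012)·Q(Jan 2012) = 0.99×63 + 1.96×220 + 15.22×60 + 4.15×144 = 62.37 + 431.2 + 913.2 + 597.6 = 2004.37
Index = 2424.35 / 2004.37 × 100 = 120.9532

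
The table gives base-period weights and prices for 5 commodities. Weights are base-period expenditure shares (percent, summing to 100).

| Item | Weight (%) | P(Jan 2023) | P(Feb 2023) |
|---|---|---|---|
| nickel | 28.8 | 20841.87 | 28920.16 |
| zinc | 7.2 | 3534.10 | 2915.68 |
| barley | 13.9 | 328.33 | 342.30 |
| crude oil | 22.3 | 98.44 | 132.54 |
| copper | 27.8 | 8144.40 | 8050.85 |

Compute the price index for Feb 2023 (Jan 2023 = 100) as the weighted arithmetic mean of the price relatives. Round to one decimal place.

nickel: 28.8 × (28920.16/20841.87) = 28.8 × 1.387599 = 39.9629
zinc: 7.2 × (2915.68/3534.10) = 7.2 × 0.825013 = 5.9401
barley: 13.9 × (342.30/328.33) = 13.9 × 1.042549 = 14.4914
crude oil: 22.3 × (132.54/98.44) = 22.3 × 1.346404 = 30.0248
copper: 27.8 × (8050.85/8144.40) = 27.8 × 0.988514 = 27.4807
Index = Σ wᵢ·(p₁ᵢ/p₀ᵢ) = 39.9629 + 5.9401 + 14.4914 + 30.0248 + 27.4807 = 117.8999

117.9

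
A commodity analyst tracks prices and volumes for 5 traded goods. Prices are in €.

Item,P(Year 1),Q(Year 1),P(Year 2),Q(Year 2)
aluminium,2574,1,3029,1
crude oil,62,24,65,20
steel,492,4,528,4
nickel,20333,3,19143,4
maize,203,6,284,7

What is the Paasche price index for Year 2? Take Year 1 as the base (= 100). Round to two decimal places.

Paasche price index uses current-period quantities as weights.
ΣP(Year 2)·Q(Year 2) = 3029×1 + 65×20 + 528×4 + 19143×4 + 284×7 = 3029 + 1300 + 2112 + 76572 + 1988 = 85001
ΣP(Year 1)·Q(Year 2) = 2574×1 + 62×20 + 492×4 + 20333×4 + 203×7 = 2574 + 1240 + 1968 + 81332 + 1421 = 88535
Index = 85001 / 88535 × 100 = 96.0084

96.01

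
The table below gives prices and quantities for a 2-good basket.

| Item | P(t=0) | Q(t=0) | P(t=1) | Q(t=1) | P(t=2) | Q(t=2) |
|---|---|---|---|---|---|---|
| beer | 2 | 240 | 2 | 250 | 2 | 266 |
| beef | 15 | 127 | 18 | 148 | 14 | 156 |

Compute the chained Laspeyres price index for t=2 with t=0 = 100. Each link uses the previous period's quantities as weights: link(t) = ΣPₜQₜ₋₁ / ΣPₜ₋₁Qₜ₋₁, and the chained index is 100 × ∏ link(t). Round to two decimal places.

94.28

Link t=0→t=1:
ΣP(t=1)Q(t=0) = 2×240 + 18×127 = 480 + 2286 = 2766
ΣP(t=0)Q(t=0) = 2×240 + 15×127 = 480 + 1905 = 2385
link = 2766/2385 = 1.159748
Link t=1→t=2:
ΣP(t=2)Q(t=1) = 2×250 + 14×148 = 500 + 2072 = 2572
ΣP(t=1)Q(t=1) = 2×250 + 18×148 = 500 + 2664 = 3164
link = 2572/3164 = 0.812895
Chained index = 100 × 1.159748 × 0.812895 = 94.2754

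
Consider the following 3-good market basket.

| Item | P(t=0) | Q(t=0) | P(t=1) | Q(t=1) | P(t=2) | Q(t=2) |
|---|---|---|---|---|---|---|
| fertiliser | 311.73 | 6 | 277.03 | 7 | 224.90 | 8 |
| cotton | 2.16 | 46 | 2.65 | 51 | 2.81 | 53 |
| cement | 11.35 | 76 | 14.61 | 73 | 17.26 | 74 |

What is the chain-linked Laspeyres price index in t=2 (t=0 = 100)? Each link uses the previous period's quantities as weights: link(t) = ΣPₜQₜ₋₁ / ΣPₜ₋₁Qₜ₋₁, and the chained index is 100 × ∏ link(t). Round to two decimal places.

Link t=0→t=1:
ΣP(t=1)Q(t=0) = 277.03×6 + 2.65×46 + 14.61×76 = 1662.18 + 121.9 + 1110.36 = 2894.44
ΣP(t=0)Q(t=0) = 311.73×6 + 2.16×46 + 11.35×76 = 1870.38 + 99.36 + 862.6 = 2832.34
link = 2894.44/2832.34 = 1.021925
Link t=1→t=2:
ΣP(t=2)Q(t=1) = 224.90×7 + 2.81×51 + 17.26×73 = 1574.3 + 143.31 + 1259.98 = 2977.59
ΣP(t=1)Q(t=1) = 277.03×7 + 2.65×51 + 14.61×73 = 1939.21 + 135.15 + 1066.53 = 3140.89
link = 2977.59/3140.89 = 0.948008
Chained index = 100 × 1.021925 × 0.948008 = 96.8794

96.88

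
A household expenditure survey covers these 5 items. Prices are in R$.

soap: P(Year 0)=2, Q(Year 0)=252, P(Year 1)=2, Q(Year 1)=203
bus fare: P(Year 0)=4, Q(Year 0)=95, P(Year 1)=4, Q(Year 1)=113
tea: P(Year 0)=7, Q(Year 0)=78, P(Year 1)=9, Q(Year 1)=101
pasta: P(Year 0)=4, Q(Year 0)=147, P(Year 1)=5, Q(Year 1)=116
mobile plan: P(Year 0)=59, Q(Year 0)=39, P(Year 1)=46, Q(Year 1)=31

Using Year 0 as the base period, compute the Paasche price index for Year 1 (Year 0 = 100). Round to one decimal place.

Paasche price index uses current-period quantities as weights.
ΣP(Year 1)·Q(Year 1) = 2×203 + 4×113 + 9×101 + 5×116 + 46×31 = 406 + 452 + 909 + 580 + 1426 = 3773
ΣP(Year 0)·Q(Year 1) = 2×203 + 4×113 + 7×101 + 4×116 + 59×31 = 406 + 452 + 707 + 464 + 1829 = 3858
Index = 3773 / 3858 × 100 = 97.7968

97.8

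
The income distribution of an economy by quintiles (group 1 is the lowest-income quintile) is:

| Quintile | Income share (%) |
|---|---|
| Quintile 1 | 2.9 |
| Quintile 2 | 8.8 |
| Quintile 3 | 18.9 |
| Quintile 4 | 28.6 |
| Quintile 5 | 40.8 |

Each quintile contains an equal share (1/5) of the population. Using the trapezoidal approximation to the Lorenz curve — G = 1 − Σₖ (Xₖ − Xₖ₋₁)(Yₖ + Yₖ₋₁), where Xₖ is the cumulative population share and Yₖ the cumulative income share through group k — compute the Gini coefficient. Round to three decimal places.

0.382

Cumulative income shares Yₖ: 0.0290, 0.1170, 0.3060, 0.5920, 1.0000
Σ (Xₖ−Xₖ₋₁)(Yₖ+Yₖ₋₁) = (1/5)(0.0290+0.0000) + (1/5)(0.1170+0.0290) + (1/5)(0.3060+0.1170) + (1/5)(0.5920+0.3060) + (1/5)(1.0000+0.5920)
  = 0.0058 + 0.0292 + 0.0846 + 0.1796 + 0.3184 = 0.6176
G = 1 − 0.6176 = 0.3824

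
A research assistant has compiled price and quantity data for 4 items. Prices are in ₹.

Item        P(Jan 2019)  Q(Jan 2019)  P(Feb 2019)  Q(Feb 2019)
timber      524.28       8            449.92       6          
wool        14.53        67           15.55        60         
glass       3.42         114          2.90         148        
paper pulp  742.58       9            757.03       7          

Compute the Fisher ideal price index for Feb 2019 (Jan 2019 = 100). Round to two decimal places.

96.28

Laspeyres component (base-period weights):
ΣP(Feb 2019)Q(Jan 2019) = 449.92×8 + 15.55×67 + 2.90×114 + 757.03×9 = 3599.36 + 1041.85 + 330.6 + 6813.27 = 11785.08
ΣP(Jan 2019)Q(Jan 2019) = 524.28×8 + 14.53×67 + 3.42×114 + 742.58×9 = 4194.24 + 973.51 + 389.88 + 6683.22 = 12240.85
L = 11785.08 / 12240.85 × 100 = 96.2766
Paasche component (current-period weights):
ΣP(Feb 2019)Q(Feb 2019) = 449.92×6 + 15.55×60 + 2.90×148 + 757.03×7 = 2699.52 + 933 + 429.2 + 5299.21 = 9360.93
ΣP(Jan 2019)Q(Feb 2019) = 524.28×6 + 14.53×60 + 3.42×148 + 742.58×7 = 3145.68 + 871.8 + 506.16 + 5198.06 = 9721.7
P = 9360.93 / 9721.7 × 100 = 96.2890
Fisher = √(L × P) = √(96.2766 × 96.2890) = 96.2828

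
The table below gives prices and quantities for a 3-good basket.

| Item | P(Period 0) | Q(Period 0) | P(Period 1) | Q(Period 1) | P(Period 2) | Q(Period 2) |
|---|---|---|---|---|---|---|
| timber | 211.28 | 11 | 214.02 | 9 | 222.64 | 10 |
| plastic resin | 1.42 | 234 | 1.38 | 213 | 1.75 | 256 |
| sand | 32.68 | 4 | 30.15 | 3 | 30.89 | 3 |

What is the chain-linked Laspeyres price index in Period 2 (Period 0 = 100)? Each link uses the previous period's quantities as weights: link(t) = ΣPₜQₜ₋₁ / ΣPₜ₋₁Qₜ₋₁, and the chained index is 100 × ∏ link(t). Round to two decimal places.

107.27

Link Period 0→Period 1:
ΣP(Period 1)Q(Period 0) = 214.02×11 + 1.38×234 + 30.15×4 = 2354.22 + 322.92 + 120.6 = 2797.74
ΣP(Period 0)Q(Period 0) = 211.28×11 + 1.42×234 + 32.68×4 = 2324.08 + 332.28 + 130.72 = 2787.08
link = 2797.74/2787.08 = 1.003825
Link Period 1→Period 2:
ΣP(Period 2)Q(Period 1) = 222.64×9 + 1.75×213 + 30.89×3 = 2003.76 + 372.75 + 92.67 = 2469.18
ΣP(Period 1)Q(Period 1) = 214.02×9 + 1.38×213 + 30.15×3 = 1926.18 + 293.94 + 90.45 = 2310.57
link = 2469.18/2310.57 = 1.068645
Chained index = 100 × 1.003825 × 1.068645 = 107.2733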